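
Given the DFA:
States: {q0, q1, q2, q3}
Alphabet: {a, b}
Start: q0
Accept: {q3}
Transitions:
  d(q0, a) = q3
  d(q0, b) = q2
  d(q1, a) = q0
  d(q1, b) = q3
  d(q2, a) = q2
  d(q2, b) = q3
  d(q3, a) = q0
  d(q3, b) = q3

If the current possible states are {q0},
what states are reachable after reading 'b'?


Apply transition on 'b' from each current state:
  d(q0, b) = q2

{q2}


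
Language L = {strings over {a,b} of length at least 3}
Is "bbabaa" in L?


length = 6

Yes, "bbabaa" is in L


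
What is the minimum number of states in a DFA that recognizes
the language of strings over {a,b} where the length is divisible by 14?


States track (length) mod 14.
Need 14 states: one per remainder 0..13; accept = remainder 0.

14


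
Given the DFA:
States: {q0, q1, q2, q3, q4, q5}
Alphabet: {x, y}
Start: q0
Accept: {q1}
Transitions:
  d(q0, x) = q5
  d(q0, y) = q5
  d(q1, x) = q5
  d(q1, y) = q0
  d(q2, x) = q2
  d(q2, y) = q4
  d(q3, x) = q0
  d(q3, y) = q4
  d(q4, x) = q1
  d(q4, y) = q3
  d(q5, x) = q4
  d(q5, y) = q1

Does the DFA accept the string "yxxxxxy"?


Trace: q0 -> q5 -> q4 -> q1 -> q5 -> q4 -> q1 -> q0
Final state: q0
Accept states: {q1}

No, rejected (final state q0 is not an accept state)


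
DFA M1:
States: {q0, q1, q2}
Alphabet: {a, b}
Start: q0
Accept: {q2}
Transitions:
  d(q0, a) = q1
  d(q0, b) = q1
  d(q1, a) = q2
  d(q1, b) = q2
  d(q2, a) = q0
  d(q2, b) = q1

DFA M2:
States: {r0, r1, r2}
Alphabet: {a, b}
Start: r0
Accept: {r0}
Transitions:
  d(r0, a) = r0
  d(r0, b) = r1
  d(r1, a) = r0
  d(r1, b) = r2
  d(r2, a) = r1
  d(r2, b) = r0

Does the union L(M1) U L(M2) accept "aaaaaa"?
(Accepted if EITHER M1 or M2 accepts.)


M1: final=q0 accepted=False
M2: final=r0 accepted=True

Yes, union accepts


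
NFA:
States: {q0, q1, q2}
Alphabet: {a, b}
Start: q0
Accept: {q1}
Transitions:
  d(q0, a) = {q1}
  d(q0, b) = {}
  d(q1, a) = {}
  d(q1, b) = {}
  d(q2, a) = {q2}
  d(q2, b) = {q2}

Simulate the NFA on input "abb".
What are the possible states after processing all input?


Start: {q0}
  --a--> {q1}
  --b--> {}
  --b--> {}

{} (empty set, no valid transitions)


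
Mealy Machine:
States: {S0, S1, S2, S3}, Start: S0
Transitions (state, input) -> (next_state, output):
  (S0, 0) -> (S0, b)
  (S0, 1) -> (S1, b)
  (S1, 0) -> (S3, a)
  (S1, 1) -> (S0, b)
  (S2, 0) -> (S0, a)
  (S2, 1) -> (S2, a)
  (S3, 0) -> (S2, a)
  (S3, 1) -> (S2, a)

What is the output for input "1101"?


Step-by-step:
  (S0, 1) -> (S1, b)
  (S1, 1) -> (S0, b)
  (S0, 0) -> (S0, b)
  (S0, 1) -> (S1, b)

"bbbb"


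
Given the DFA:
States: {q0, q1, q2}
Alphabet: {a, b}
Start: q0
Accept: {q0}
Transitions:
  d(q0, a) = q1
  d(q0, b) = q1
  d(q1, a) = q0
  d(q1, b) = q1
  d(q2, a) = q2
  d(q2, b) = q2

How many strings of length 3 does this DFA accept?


Enumerating all length-3 strings:
  "aaa" -> q1 [reject]
  "aab" -> q1 [reject]
  "aba" -> q0 [accept]
  "abb" -> q1 [reject]
  "baa" -> q1 [reject]
  "bab" -> q1 [reject]
  "bba" -> q0 [accept]
  "bbb" -> q1 [reject]

2 out of 8


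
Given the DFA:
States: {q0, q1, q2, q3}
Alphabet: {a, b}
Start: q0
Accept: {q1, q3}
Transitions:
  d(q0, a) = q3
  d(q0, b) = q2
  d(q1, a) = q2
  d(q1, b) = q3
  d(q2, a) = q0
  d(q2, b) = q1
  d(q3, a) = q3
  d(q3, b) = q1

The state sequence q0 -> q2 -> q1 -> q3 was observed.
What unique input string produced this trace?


Trace back each transition to find the symbol:
  q0 --[b]--> q2
  q2 --[b]--> q1
  q1 --[b]--> q3

"bbb"


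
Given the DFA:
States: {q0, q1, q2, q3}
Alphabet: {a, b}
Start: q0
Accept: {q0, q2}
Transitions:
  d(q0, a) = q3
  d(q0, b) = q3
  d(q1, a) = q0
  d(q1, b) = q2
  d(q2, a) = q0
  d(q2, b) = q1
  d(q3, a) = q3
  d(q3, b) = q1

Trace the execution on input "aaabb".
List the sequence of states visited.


Input: aaabb
d(q0, a) = q3
d(q3, a) = q3
d(q3, a) = q3
d(q3, b) = q1
d(q1, b) = q2


q0 -> q3 -> q3 -> q3 -> q1 -> q2


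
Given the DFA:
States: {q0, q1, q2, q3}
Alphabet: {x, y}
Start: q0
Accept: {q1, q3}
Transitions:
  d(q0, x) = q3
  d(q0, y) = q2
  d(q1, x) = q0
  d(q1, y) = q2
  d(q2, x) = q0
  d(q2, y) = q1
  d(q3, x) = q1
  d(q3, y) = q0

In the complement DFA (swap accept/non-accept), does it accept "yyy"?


Trace: q0 -> q2 -> q1 -> q2
Final: q2
Original accept: {q1, q3}
Complement: q2 is not in original accept

Yes, complement accepts (original rejects)


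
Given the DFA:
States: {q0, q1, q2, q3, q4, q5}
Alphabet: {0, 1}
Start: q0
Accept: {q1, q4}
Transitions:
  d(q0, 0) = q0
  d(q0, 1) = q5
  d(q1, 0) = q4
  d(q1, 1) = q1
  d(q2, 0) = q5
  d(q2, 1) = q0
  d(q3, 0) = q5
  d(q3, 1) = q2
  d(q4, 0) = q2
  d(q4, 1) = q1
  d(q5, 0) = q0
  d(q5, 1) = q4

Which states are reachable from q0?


BFS from q0:
  layer 0: {q0}
  layer 1: {q5}
  layer 2: {q4}
  layer 3: {q1, q2}

{q0, q1, q2, q4, q5}


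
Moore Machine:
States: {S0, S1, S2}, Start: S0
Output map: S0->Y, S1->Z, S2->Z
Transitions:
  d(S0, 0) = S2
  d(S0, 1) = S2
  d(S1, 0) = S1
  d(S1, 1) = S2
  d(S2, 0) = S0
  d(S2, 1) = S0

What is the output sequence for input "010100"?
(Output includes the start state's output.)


Start: S0 (output Y)
  --0--> S2 (output Z)
  --1--> S0 (output Y)
  --0--> S2 (output Z)
  --1--> S0 (output Y)
  --0--> S2 (output Z)
  --0--> S0 (output Y)

"YZYZYZY"


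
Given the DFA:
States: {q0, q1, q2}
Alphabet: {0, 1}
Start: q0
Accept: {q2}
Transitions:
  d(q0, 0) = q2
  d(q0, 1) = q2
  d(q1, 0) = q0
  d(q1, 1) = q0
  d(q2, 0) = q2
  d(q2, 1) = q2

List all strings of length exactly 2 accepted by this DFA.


All strings of length 2: 4 total
Accepted: 4

"00", "01", "10", "11"


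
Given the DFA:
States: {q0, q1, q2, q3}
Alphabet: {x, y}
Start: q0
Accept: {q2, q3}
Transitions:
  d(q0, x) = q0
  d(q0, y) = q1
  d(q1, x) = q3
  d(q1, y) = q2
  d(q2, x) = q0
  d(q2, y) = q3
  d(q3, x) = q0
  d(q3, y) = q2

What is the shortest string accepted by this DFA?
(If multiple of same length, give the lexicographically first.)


BFS by string length (lex-first path to each state shown):
  len 0: q0<-""
  len 1: q0<-"x", q1<-"y"
  len 2: q0<-"xx", q1<-"xy", q2<-"yy", q3<-"yx"
Found accept state at length 2.

"yx"


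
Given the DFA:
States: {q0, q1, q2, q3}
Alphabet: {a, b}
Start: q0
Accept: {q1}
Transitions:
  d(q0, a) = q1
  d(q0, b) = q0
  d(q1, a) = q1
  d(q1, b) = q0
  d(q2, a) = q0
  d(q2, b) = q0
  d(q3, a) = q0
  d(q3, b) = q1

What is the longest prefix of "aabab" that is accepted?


Run the DFA, marking each prefix where the state is accepting:
  "" -> q0 [reject]
  "a" -> q1 [accept]
  "aa" -> q1 [accept]
  "aab" -> q0 [reject]
  "aaba" -> q1 [accept]
  "aabab" -> q0 [reject]

"aaba"


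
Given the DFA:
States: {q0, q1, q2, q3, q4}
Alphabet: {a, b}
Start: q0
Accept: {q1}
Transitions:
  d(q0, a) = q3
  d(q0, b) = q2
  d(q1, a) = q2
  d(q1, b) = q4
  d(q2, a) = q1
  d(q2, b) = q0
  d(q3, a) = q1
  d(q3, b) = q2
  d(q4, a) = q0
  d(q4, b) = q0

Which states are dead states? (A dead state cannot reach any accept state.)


Forward reachability from each state:
  q0 -> reaches accept state q1 (live)
  q1 -> reaches accept state q1 (live)
  q2 -> reaches accept state q1 (live)
  q3 -> reaches accept state q1 (live)
  q4 -> reaches accept state q1 (live)

None (all states can reach an accept state)


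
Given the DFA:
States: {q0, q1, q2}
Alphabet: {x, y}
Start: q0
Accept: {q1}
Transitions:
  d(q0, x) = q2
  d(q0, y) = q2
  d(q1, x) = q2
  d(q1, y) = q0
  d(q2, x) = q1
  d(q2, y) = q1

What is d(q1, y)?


Looking up transition d(q1, y)

q0


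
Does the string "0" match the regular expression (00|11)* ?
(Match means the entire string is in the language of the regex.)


|string| = 1; first = '0'; last = '0'

No, "0" does not match (00|11)*


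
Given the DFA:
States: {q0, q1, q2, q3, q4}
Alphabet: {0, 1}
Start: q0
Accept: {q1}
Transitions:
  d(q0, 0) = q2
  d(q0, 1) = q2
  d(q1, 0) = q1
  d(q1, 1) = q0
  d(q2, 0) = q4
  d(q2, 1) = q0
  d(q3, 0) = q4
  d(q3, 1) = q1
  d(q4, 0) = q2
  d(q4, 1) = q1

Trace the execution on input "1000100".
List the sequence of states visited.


Input: 1000100
d(q0, 1) = q2
d(q2, 0) = q4
d(q4, 0) = q2
d(q2, 0) = q4
d(q4, 1) = q1
d(q1, 0) = q1
d(q1, 0) = q1


q0 -> q2 -> q4 -> q2 -> q4 -> q1 -> q1 -> q1


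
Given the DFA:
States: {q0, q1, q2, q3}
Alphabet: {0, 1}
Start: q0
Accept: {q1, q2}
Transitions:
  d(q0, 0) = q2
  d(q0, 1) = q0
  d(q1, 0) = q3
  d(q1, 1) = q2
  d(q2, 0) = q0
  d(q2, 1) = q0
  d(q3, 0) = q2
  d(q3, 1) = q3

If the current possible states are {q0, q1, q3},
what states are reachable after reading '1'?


Apply transition on '1' from each current state:
  d(q0, 1) = q0
  d(q1, 1) = q2
  d(q3, 1) = q3

{q0, q2, q3}


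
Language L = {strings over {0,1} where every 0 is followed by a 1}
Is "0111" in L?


'00' present: False; ends with '0': False

Yes, "0111" is in L


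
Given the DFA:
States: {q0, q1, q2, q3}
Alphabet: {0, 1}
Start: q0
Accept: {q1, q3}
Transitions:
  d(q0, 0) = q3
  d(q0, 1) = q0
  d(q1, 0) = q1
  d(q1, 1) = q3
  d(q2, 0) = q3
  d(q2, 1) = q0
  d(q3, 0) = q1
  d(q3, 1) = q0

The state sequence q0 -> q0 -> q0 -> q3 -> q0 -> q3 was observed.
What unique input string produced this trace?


Trace back each transition to find the symbol:
  q0 --[1]--> q0
  q0 --[1]--> q0
  q0 --[0]--> q3
  q3 --[1]--> q0
  q0 --[0]--> q3

"11010"


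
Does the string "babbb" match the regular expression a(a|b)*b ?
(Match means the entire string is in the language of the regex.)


|string| = 5; first = 'b'; last = 'b'

No, "babbb" does not match a(a|b)*b


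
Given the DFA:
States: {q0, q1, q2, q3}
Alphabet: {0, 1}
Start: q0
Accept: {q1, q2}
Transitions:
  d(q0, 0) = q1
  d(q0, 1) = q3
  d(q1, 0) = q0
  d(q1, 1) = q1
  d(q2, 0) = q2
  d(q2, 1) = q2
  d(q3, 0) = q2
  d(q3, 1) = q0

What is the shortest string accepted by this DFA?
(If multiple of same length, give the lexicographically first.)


BFS by string length (lex-first path to each state shown):
  len 0: q0<-""
  len 1: q1<-"0", q3<-"1"
Found accept state at length 1.

"0"


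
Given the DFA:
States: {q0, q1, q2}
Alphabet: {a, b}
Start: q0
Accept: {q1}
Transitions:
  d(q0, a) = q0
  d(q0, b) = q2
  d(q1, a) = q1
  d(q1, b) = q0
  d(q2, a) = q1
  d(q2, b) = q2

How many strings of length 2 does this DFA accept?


Enumerating all length-2 strings:
  "aa" -> q0 [reject]
  "ab" -> q2 [reject]
  "ba" -> q1 [accept]
  "bb" -> q2 [reject]

1 out of 4


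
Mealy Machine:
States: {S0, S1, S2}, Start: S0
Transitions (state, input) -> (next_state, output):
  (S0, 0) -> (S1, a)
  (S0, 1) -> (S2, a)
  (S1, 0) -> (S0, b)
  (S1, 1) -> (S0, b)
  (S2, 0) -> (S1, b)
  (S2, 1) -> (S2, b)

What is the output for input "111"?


Step-by-step:
  (S0, 1) -> (S2, a)
  (S2, 1) -> (S2, b)
  (S2, 1) -> (S2, b)

"abb"


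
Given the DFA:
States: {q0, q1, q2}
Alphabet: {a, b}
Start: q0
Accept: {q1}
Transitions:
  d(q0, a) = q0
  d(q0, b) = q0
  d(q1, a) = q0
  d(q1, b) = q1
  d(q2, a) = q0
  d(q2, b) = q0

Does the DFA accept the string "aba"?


Trace: q0 -> q0 -> q0 -> q0
Final state: q0
Accept states: {q1}

No, rejected (final state q0 is not an accept state)


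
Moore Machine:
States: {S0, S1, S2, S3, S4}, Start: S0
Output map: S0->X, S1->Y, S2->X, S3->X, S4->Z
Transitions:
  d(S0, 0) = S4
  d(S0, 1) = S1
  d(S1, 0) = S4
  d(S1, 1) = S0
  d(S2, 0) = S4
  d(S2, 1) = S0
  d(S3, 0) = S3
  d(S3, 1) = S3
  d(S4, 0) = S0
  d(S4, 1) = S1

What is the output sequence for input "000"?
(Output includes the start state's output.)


Start: S0 (output X)
  --0--> S4 (output Z)
  --0--> S0 (output X)
  --0--> S4 (output Z)

"XZXZ"


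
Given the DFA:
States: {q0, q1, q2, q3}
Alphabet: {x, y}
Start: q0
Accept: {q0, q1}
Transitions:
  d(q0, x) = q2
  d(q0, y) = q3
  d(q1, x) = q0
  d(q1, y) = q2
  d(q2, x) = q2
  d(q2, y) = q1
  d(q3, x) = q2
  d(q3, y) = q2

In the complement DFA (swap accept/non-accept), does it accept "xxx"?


Trace: q0 -> q2 -> q2 -> q2
Final: q2
Original accept: {q0, q1}
Complement: q2 is not in original accept

Yes, complement accepts (original rejects)


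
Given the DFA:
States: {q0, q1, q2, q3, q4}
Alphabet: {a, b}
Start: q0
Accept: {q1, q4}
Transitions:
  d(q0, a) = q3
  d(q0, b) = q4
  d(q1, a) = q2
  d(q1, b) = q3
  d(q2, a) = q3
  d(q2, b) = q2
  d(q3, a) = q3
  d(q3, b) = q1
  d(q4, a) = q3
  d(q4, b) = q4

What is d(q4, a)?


Looking up transition d(q4, a)

q3


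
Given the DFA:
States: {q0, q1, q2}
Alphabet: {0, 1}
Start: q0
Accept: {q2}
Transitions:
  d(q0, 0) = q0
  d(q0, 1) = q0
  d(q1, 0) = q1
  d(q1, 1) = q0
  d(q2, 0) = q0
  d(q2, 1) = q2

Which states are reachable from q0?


BFS from q0:
  layer 0: {q0}

{q0}


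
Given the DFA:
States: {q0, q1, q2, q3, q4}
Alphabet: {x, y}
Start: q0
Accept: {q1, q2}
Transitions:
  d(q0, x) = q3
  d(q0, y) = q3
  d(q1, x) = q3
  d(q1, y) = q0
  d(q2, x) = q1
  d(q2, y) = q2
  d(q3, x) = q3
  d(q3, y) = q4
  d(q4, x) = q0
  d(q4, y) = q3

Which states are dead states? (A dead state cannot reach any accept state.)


Forward reachability from each state:
  q0 -> reaches {q0, q3, q4}, no accept state (dead)
  q1 -> reaches accept state q1 (live)
  q2 -> reaches accept state q1 (live)
  q3 -> reaches {q0, q3, q4}, no accept state (dead)
  q4 -> reaches {q0, q3, q4}, no accept state (dead)

{q0, q3, q4}


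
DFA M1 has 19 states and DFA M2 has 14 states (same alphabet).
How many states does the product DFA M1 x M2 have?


Product construction pairs every M1 state with every M2 state.
19 * 14 = 266

266


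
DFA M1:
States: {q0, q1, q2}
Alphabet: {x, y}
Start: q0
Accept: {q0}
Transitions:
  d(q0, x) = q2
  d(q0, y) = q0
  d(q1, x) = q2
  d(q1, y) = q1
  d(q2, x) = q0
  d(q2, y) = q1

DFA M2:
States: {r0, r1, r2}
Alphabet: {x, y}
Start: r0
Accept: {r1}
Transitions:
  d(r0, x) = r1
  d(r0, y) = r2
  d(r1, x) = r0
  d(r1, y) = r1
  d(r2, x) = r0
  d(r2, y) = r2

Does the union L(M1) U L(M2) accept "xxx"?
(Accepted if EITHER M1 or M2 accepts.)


M1: final=q2 accepted=False
M2: final=r1 accepted=True

Yes, union accepts


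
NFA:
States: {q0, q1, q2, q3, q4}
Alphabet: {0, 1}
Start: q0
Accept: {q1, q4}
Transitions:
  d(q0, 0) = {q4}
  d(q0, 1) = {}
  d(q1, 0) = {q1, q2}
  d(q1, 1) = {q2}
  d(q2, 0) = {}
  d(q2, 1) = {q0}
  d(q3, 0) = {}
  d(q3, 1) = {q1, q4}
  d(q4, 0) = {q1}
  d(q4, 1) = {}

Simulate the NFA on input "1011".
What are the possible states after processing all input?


Start: {q0}
  --1--> {}
  --0--> {}
  --1--> {}
  --1--> {}

{} (empty set, no valid transitions)


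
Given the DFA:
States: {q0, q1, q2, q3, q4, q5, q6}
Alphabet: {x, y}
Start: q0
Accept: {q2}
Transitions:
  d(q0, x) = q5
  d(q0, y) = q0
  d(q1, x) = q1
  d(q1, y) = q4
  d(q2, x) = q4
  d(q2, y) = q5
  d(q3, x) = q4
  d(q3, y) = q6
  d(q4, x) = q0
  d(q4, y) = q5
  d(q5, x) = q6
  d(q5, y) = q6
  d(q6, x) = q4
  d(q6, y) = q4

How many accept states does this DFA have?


Accept states listed: {q2}
Counting: q2(1)

1


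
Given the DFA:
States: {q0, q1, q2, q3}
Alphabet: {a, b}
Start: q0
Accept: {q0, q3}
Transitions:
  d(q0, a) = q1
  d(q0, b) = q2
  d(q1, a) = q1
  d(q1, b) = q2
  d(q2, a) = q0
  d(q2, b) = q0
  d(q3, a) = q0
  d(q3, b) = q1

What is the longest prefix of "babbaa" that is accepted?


Run the DFA, marking each prefix where the state is accepting:
  "" -> q0 [accept]
  "b" -> q2 [reject]
  "ba" -> q0 [accept]
  "bab" -> q2 [reject]
  "babb" -> q0 [accept]
  "babba" -> q1 [reject]
  "babbaa" -> q1 [reject]

"babb"


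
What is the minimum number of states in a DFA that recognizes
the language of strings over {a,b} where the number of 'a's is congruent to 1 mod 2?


States track (count of 'a') mod 2.
Need 2 states: one per remainder 0..1; accept = remainder 1.

2


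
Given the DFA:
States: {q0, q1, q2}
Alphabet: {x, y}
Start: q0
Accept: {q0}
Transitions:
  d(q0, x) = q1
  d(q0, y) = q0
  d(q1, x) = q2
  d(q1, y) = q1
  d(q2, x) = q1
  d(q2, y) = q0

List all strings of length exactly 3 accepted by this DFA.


All strings of length 3: 8 total
Accepted: 2

"xxy", "yyy"


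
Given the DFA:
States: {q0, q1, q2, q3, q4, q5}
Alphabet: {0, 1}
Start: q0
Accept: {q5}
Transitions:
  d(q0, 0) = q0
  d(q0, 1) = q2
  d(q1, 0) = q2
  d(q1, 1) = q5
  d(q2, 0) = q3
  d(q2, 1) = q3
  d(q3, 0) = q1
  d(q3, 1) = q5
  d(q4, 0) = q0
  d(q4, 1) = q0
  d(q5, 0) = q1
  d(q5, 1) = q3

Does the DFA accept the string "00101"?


Trace: q0 -> q0 -> q0 -> q2 -> q3 -> q5
Final state: q5
Accept states: {q5}

Yes, accepted (final state q5 is an accept state)


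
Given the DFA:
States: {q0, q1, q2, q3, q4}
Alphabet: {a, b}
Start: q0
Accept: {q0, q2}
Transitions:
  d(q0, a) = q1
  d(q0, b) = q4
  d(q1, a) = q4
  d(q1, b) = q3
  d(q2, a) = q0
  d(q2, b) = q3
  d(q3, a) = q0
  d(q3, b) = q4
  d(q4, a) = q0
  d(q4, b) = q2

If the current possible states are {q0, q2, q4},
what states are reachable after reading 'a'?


Apply transition on 'a' from each current state:
  d(q0, a) = q1
  d(q2, a) = q0
  d(q4, a) = q0

{q0, q1}


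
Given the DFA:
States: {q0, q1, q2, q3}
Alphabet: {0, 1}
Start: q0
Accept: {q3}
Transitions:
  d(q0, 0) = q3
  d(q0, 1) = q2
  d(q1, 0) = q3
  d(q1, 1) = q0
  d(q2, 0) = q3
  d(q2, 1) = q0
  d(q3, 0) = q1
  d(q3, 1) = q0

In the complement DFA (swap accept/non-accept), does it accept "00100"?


Trace: q0 -> q3 -> q1 -> q0 -> q3 -> q1
Final: q1
Original accept: {q3}
Complement: q1 is not in original accept

Yes, complement accepts (original rejects)


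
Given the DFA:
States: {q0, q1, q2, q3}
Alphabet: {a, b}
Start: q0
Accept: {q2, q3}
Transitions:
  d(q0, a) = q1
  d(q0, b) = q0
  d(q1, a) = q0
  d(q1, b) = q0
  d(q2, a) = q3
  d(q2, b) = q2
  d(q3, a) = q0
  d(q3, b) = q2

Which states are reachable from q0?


BFS from q0:
  layer 0: {q0}
  layer 1: {q1}

{q0, q1}


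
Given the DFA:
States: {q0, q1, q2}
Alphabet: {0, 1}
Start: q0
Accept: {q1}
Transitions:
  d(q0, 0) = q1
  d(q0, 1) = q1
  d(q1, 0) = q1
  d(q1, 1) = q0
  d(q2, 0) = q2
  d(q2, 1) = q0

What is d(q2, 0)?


Looking up transition d(q2, 0)

q2


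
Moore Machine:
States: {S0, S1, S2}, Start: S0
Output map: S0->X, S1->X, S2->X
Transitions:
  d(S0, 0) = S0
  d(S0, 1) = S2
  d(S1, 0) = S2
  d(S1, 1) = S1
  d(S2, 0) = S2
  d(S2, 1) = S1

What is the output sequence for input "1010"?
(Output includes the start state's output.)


Start: S0 (output X)
  --1--> S2 (output X)
  --0--> S2 (output X)
  --1--> S1 (output X)
  --0--> S2 (output X)

"XXXXX"


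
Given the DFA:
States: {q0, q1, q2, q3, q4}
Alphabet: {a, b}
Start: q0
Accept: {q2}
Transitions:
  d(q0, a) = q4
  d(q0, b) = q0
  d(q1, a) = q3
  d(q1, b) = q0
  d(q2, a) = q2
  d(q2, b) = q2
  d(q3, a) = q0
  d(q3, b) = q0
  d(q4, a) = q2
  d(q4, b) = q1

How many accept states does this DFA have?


Accept states listed: {q2}
Counting: q2(1)

1


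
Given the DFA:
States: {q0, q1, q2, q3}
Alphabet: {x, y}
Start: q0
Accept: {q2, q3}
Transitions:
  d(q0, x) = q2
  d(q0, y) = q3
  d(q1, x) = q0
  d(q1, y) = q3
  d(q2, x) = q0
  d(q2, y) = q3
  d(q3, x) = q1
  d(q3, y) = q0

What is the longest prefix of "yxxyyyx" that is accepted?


Run the DFA, marking each prefix where the state is accepting:
  "" -> q0 [reject]
  "y" -> q3 [accept]
  "yx" -> q1 [reject]
  "yxx" -> q0 [reject]
  "yxxy" -> q3 [accept]
  "yxxyy" -> q0 [reject]
  "yxxyyy" -> q3 [accept]
  "yxxyyyx" -> q1 [reject]

"yxxyyy"


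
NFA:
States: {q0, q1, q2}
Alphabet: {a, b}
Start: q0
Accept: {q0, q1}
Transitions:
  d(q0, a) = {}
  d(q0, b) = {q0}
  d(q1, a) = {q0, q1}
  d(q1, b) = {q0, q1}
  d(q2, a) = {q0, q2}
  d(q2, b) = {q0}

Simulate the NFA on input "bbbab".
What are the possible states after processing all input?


Start: {q0}
  --b--> {q0}
  --b--> {q0}
  --b--> {q0}
  --a--> {}
  --b--> {}

{} (empty set, no valid transitions)


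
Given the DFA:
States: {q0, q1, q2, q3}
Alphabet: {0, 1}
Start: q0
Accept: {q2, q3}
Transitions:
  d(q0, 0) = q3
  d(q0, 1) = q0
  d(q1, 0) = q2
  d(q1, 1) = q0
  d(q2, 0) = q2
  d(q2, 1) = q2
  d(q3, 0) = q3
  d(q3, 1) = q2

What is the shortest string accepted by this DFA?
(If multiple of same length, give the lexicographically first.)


BFS by string length (lex-first path to each state shown):
  len 0: q0<-""
  len 1: q0<-"1", q3<-"0"
Found accept state at length 1.

"0"


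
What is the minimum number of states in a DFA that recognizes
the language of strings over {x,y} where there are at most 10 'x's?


States: count = 0, 1, ..., 10 (all accepting; 11 states), plus a dead state for count > 10.
Total: 11 + 1 = 12.

12


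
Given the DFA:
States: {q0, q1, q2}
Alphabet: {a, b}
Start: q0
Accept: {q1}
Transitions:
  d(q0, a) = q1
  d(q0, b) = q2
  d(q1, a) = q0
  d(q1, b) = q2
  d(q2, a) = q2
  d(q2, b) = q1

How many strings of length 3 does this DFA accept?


Enumerating all length-3 strings:
  "aaa" -> q1 [accept]
  "aab" -> q2 [reject]
  "aba" -> q2 [reject]
  "abb" -> q1 [accept]
  "baa" -> q2 [reject]
  "bab" -> q1 [accept]
  "bba" -> q0 [reject]
  "bbb" -> q2 [reject]

3 out of 8


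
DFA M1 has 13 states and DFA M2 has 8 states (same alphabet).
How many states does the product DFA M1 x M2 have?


Product construction pairs every M1 state with every M2 state.
13 * 8 = 104

104


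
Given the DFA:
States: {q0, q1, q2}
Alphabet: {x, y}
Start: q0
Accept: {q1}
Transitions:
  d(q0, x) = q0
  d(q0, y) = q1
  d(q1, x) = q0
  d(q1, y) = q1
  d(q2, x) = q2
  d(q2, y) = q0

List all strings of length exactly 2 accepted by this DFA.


All strings of length 2: 4 total
Accepted: 2

"xy", "yy"


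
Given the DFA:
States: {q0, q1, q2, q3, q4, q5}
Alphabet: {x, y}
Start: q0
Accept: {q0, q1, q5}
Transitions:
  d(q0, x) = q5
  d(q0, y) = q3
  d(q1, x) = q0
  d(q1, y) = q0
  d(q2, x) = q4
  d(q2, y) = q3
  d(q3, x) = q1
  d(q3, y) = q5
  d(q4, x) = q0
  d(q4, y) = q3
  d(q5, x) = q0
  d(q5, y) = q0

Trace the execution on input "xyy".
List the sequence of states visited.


Input: xyy
d(q0, x) = q5
d(q5, y) = q0
d(q0, y) = q3


q0 -> q5 -> q0 -> q3


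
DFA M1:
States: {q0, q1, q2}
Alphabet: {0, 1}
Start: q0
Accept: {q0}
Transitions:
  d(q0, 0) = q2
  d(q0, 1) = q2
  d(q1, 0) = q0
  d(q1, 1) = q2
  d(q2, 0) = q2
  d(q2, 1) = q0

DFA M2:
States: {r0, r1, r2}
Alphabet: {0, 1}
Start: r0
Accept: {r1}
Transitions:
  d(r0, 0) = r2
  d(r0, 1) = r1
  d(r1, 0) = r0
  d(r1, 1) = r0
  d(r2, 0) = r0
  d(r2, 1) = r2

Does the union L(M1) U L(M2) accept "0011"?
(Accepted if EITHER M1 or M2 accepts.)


M1: final=q2 accepted=False
M2: final=r0 accepted=False

No, union rejects (neither accepts)


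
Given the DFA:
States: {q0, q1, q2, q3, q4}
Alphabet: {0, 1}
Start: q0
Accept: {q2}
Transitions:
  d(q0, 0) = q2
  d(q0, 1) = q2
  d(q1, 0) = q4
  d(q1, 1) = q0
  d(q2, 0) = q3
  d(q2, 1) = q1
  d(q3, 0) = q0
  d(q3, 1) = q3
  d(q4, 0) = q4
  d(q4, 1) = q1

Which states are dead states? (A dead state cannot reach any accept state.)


Forward reachability from each state:
  q0 -> reaches accept state q2 (live)
  q1 -> reaches accept state q2 (live)
  q2 -> reaches accept state q2 (live)
  q3 -> reaches accept state q2 (live)
  q4 -> reaches accept state q2 (live)

None (all states can reach an accept state)


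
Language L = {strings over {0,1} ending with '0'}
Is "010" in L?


last symbol = '0'

Yes, "010" is in L


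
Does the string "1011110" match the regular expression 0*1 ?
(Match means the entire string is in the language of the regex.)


|string| = 7; first = '1'; last = '0'

No, "1011110" does not match 0*1


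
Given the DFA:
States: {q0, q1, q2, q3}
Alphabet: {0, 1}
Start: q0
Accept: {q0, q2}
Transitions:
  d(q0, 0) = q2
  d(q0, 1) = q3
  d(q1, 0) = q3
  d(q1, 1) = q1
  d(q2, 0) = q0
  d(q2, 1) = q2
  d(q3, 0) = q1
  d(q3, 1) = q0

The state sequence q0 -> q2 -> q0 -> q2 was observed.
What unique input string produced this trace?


Trace back each transition to find the symbol:
  q0 --[0]--> q2
  q2 --[0]--> q0
  q0 --[0]--> q2

"000"


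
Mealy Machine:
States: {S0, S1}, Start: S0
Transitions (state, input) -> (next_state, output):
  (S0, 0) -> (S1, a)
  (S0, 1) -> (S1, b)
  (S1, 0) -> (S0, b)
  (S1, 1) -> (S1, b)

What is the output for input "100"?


Step-by-step:
  (S0, 1) -> (S1, b)
  (S1, 0) -> (S0, b)
  (S0, 0) -> (S1, a)

"bba"


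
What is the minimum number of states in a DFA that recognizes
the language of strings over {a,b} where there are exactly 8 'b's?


States: count = 0, 1, ..., 8 (that's 9 states), plus a dead state for count > 8.
Total: 9 + 1 = 10. Accept = count-8 state.

10


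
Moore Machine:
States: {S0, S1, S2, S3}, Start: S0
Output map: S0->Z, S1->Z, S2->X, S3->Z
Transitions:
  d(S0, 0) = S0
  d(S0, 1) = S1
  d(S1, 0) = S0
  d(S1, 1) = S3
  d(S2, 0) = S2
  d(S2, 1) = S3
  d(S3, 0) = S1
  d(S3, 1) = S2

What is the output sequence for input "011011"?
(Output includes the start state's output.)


Start: S0 (output Z)
  --0--> S0 (output Z)
  --1--> S1 (output Z)
  --1--> S3 (output Z)
  --0--> S1 (output Z)
  --1--> S3 (output Z)
  --1--> S2 (output X)

"ZZZZZZX"


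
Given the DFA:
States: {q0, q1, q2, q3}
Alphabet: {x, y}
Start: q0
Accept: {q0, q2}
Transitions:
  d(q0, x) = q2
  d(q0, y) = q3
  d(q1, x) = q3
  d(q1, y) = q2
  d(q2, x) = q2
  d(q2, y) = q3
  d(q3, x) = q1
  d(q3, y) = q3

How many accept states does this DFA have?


Accept states listed: {q0, q2}
Counting: q0(1) q2(2)

2


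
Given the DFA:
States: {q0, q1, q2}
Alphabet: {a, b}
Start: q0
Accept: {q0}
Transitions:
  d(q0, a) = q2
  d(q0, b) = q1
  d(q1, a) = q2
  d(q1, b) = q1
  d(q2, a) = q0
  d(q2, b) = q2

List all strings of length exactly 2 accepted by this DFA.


All strings of length 2: 4 total
Accepted: 1

"aa"


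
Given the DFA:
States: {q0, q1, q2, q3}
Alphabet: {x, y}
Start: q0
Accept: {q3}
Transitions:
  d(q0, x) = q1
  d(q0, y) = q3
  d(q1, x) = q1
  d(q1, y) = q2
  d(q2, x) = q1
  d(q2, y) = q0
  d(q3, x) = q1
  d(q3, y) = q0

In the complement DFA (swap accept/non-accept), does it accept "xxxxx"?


Trace: q0 -> q1 -> q1 -> q1 -> q1 -> q1
Final: q1
Original accept: {q3}
Complement: q1 is not in original accept

Yes, complement accepts (original rejects)


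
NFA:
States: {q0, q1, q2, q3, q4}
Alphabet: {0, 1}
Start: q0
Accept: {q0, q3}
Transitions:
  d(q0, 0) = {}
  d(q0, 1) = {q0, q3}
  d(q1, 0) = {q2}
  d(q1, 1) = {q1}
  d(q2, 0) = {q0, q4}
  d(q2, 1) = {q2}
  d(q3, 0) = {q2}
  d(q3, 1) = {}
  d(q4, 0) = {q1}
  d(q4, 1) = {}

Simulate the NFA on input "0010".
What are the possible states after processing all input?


Start: {q0}
  --0--> {}
  --0--> {}
  --1--> {}
  --0--> {}

{} (empty set, no valid transitions)


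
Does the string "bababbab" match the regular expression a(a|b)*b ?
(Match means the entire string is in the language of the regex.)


|string| = 8; first = 'b'; last = 'b'

No, "bababbab" does not match a(a|b)*b


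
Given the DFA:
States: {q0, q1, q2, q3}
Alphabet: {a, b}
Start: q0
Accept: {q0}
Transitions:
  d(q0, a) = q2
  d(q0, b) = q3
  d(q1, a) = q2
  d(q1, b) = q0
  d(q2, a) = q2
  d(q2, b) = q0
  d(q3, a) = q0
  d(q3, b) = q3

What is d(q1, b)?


Looking up transition d(q1, b)

q0


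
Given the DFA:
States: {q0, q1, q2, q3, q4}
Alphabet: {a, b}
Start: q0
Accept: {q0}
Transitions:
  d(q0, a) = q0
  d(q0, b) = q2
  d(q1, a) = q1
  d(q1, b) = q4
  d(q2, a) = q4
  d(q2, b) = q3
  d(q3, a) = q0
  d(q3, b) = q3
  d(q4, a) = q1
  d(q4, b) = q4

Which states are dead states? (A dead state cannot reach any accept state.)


Forward reachability from each state:
  q0 -> reaches accept state q0 (live)
  q1 -> reaches {q1, q4}, no accept state (dead)
  q2 -> reaches accept state q0 (live)
  q3 -> reaches accept state q0 (live)
  q4 -> reaches {q1, q4}, no accept state (dead)

{q1, q4}


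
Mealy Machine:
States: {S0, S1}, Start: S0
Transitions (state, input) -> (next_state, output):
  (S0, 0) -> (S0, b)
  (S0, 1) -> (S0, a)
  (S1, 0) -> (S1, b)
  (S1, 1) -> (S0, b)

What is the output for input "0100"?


Step-by-step:
  (S0, 0) -> (S0, b)
  (S0, 1) -> (S0, a)
  (S0, 0) -> (S0, b)
  (S0, 0) -> (S0, b)

"babb"


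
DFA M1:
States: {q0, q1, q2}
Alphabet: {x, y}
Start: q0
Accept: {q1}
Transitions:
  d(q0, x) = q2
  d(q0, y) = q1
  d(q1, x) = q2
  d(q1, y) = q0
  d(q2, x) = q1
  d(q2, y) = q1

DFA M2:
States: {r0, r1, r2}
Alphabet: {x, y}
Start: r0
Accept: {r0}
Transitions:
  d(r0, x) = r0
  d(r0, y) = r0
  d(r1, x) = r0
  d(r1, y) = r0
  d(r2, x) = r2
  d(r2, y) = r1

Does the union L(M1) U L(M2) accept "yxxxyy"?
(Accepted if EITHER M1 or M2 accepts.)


M1: final=q0 accepted=False
M2: final=r0 accepted=True

Yes, union accepts


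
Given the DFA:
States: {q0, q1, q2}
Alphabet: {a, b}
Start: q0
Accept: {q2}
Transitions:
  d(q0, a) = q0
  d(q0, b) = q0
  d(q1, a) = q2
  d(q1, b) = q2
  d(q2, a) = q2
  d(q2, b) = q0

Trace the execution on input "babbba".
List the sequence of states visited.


Input: babbba
d(q0, b) = q0
d(q0, a) = q0
d(q0, b) = q0
d(q0, b) = q0
d(q0, b) = q0
d(q0, a) = q0


q0 -> q0 -> q0 -> q0 -> q0 -> q0 -> q0


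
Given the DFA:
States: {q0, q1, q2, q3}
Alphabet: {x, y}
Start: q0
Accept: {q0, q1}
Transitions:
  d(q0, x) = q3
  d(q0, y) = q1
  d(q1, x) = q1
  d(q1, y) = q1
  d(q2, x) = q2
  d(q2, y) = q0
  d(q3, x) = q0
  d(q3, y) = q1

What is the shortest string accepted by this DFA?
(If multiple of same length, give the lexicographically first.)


BFS by string length (lex-first path to each state shown):
  len 0: q0<-""
Found accept state at length 0.

"" (empty string)


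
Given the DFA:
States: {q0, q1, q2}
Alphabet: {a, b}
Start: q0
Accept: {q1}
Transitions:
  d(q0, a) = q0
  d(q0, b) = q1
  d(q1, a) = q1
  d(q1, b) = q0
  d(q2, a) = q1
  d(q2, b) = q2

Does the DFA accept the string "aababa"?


Trace: q0 -> q0 -> q0 -> q1 -> q1 -> q0 -> q0
Final state: q0
Accept states: {q1}

No, rejected (final state q0 is not an accept state)


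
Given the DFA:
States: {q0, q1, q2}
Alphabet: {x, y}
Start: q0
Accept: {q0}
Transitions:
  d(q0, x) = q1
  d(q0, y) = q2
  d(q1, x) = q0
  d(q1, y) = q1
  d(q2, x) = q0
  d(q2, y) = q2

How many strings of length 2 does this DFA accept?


Enumerating all length-2 strings:
  "xx" -> q0 [accept]
  "xy" -> q1 [reject]
  "yx" -> q0 [accept]
  "yy" -> q2 [reject]

2 out of 4


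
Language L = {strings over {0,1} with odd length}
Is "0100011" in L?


length = 7; 7 mod 2 = 1

Yes, "0100011" is in L


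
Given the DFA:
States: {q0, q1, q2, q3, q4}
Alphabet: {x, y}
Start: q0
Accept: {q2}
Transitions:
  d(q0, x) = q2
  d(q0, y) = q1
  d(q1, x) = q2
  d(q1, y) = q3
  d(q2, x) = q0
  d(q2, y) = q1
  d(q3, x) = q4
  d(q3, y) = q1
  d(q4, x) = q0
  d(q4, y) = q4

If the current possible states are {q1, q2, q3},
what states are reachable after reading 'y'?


Apply transition on 'y' from each current state:
  d(q1, y) = q3
  d(q2, y) = q1
  d(q3, y) = q1

{q1, q3}


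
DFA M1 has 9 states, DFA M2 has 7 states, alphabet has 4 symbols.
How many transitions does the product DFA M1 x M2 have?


Product DFA has 9 * 7 = 63 states.
Each has 4 transitions: 63 * 4 = 252

252


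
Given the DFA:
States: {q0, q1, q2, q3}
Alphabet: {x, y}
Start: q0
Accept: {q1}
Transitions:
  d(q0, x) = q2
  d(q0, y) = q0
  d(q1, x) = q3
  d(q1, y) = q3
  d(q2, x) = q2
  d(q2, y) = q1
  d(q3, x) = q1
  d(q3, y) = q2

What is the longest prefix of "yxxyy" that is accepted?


Run the DFA, marking each prefix where the state is accepting:
  "" -> q0 [reject]
  "y" -> q0 [reject]
  "yx" -> q2 [reject]
  "yxx" -> q2 [reject]
  "yxxy" -> q1 [accept]
  "yxxyy" -> q3 [reject]

"yxxy"


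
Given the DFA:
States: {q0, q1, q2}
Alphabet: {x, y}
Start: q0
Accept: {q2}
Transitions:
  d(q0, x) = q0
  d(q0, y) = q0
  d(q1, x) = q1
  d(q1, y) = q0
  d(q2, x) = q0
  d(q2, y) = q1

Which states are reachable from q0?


BFS from q0:
  layer 0: {q0}

{q0}


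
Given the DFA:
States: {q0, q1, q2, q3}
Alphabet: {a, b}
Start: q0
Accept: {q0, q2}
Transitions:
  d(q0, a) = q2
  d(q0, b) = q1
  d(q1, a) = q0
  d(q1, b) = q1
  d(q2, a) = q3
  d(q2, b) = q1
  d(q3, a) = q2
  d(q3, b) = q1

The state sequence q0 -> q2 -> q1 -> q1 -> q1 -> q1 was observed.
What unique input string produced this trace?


Trace back each transition to find the symbol:
  q0 --[a]--> q2
  q2 --[b]--> q1
  q1 --[b]--> q1
  q1 --[b]--> q1
  q1 --[b]--> q1

"abbbb"


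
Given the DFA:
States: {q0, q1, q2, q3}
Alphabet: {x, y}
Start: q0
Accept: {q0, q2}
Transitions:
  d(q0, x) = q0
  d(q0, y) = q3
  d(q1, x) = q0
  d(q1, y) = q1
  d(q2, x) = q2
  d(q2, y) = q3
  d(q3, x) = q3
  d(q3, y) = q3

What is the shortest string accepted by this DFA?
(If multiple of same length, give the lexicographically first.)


BFS by string length (lex-first path to each state shown):
  len 0: q0<-""
Found accept state at length 0.

"" (empty string)


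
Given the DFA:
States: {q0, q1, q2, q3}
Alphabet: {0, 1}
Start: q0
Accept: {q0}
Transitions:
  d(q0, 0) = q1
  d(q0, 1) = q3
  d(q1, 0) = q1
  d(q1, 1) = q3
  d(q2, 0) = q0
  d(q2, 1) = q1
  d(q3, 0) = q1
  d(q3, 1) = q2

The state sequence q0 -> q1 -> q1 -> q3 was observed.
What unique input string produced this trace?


Trace back each transition to find the symbol:
  q0 --[0]--> q1
  q1 --[0]--> q1
  q1 --[1]--> q3

"001"


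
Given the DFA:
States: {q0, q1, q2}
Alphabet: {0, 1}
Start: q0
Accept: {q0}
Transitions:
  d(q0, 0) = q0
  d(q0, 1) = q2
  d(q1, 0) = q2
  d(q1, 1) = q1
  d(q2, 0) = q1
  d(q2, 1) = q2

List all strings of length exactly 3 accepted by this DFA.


All strings of length 3: 8 total
Accepted: 1

"000"


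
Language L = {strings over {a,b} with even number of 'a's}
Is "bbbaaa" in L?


count('a') = 3; 3 mod 2 = 1

No, "bbbaaa" is not in L


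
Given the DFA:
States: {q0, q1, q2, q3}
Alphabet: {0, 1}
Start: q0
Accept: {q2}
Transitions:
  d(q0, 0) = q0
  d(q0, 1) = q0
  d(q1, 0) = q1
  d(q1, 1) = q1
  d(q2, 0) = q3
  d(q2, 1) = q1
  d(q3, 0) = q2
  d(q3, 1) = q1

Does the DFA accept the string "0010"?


Trace: q0 -> q0 -> q0 -> q0 -> q0
Final state: q0
Accept states: {q2}

No, rejected (final state q0 is not an accept state)


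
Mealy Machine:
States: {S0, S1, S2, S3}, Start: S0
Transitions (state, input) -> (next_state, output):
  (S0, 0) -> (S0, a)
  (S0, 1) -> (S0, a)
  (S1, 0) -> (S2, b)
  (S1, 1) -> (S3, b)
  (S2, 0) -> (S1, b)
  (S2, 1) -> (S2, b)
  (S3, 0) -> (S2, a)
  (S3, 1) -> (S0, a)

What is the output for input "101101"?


Step-by-step:
  (S0, 1) -> (S0, a)
  (S0, 0) -> (S0, a)
  (S0, 1) -> (S0, a)
  (S0, 1) -> (S0, a)
  (S0, 0) -> (S0, a)
  (S0, 1) -> (S0, a)

"aaaaaa"


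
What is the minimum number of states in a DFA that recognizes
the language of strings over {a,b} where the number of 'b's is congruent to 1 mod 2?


States track (count of 'b') mod 2.
Need 2 states: one per remainder 0..1; accept = remainder 1.

2


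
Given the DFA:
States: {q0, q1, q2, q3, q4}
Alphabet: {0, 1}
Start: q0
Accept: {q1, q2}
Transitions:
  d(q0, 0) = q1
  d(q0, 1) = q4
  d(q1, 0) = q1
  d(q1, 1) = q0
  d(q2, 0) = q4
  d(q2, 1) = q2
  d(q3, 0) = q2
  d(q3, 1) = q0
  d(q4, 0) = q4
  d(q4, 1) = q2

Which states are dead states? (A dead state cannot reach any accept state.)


Forward reachability from each state:
  q0 -> reaches accept state q1 (live)
  q1 -> reaches accept state q1 (live)
  q2 -> reaches accept state q2 (live)
  q3 -> reaches accept state q1 (live)
  q4 -> reaches accept state q2 (live)

None (all states can reach an accept state)


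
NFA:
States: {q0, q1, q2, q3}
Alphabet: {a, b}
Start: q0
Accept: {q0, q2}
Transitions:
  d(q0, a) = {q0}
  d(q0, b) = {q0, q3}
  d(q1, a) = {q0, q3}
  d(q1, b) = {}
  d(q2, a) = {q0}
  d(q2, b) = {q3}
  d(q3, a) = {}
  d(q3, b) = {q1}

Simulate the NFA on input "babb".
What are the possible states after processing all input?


Start: {q0}
  --b--> {q0, q3}
  --a--> {q0}
  --b--> {q0, q3}
  --b--> {q0, q1, q3}

{q0, q1, q3}


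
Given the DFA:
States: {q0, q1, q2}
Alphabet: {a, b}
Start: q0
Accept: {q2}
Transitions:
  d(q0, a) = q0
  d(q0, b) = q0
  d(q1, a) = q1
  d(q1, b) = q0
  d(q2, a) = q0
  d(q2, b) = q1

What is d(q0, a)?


Looking up transition d(q0, a)

q0


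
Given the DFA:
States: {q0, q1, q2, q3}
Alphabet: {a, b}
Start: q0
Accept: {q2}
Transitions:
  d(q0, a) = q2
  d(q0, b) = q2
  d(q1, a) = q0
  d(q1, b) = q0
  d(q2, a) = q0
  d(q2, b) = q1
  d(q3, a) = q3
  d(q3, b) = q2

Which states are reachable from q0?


BFS from q0:
  layer 0: {q0}
  layer 1: {q2}
  layer 2: {q1}

{q0, q1, q2}


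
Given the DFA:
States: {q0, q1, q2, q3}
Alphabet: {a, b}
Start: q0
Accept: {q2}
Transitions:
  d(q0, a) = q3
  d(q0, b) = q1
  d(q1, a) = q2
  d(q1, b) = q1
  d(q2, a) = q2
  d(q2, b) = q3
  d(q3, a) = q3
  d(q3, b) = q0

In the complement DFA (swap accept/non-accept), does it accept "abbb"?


Trace: q0 -> q3 -> q0 -> q1 -> q1
Final: q1
Original accept: {q2}
Complement: q1 is not in original accept

Yes, complement accepts (original rejects)


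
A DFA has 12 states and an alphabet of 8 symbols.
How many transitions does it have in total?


Each state has exactly one transition per symbol.
12 * 8 = 96

96


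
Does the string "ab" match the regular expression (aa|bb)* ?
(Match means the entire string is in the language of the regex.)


|string| = 2; first = 'a'; last = 'b'

No, "ab" does not match (aa|bb)*


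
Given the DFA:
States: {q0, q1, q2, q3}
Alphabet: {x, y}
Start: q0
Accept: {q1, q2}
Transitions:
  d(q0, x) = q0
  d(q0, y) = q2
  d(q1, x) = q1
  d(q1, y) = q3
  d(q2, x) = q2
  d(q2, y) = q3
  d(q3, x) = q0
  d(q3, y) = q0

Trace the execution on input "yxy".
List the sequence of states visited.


Input: yxy
d(q0, y) = q2
d(q2, x) = q2
d(q2, y) = q3


q0 -> q2 -> q2 -> q3


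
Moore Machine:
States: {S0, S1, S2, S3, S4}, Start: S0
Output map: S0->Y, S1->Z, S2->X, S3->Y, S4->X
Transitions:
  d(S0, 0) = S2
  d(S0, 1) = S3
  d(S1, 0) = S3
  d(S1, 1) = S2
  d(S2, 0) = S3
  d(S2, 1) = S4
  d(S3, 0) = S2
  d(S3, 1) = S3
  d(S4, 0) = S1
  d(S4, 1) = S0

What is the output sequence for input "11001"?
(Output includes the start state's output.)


Start: S0 (output Y)
  --1--> S3 (output Y)
  --1--> S3 (output Y)
  --0--> S2 (output X)
  --0--> S3 (output Y)
  --1--> S3 (output Y)

"YYYXYY"


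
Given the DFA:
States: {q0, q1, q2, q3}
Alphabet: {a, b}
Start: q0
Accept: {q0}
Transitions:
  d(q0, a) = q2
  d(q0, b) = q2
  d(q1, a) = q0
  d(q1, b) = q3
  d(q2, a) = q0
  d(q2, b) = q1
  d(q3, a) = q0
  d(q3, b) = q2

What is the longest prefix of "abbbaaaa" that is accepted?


Run the DFA, marking each prefix where the state is accepting:
  "" -> q0 [accept]
  "a" -> q2 [reject]
  "ab" -> q1 [reject]
  "abb" -> q3 [reject]
  "abbb" -> q2 [reject]
  "abbba" -> q0 [accept]
  "abbbaa" -> q2 [reject]
  "abbbaaa" -> q0 [accept]
  "abbbaaaa" -> q2 [reject]

"abbbaaa"


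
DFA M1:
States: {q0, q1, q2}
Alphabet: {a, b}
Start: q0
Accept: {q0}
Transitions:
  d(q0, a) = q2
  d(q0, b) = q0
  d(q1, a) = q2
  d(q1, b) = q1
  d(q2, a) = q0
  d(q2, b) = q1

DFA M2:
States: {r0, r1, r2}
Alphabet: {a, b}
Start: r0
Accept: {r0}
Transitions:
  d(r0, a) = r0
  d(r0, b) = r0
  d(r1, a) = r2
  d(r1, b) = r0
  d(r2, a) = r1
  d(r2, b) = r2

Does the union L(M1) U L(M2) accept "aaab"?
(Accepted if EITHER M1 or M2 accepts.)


M1: final=q1 accepted=False
M2: final=r0 accepted=True

Yes, union accepts


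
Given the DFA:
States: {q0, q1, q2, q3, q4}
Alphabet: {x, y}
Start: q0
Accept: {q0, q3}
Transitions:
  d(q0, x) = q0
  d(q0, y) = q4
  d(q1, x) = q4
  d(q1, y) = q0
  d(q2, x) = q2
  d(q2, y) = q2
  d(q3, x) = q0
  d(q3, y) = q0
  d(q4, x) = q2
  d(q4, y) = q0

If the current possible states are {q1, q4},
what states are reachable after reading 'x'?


Apply transition on 'x' from each current state:
  d(q1, x) = q4
  d(q4, x) = q2

{q2, q4}


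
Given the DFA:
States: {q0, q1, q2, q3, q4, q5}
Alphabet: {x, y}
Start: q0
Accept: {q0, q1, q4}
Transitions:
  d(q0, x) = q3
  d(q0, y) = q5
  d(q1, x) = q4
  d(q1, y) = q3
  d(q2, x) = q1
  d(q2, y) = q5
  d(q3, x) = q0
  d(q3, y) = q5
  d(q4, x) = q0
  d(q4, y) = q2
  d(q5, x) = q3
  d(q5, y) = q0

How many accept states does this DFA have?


Accept states listed: {q0, q1, q4}
Counting: q0(1) q1(2) q4(3)

3
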